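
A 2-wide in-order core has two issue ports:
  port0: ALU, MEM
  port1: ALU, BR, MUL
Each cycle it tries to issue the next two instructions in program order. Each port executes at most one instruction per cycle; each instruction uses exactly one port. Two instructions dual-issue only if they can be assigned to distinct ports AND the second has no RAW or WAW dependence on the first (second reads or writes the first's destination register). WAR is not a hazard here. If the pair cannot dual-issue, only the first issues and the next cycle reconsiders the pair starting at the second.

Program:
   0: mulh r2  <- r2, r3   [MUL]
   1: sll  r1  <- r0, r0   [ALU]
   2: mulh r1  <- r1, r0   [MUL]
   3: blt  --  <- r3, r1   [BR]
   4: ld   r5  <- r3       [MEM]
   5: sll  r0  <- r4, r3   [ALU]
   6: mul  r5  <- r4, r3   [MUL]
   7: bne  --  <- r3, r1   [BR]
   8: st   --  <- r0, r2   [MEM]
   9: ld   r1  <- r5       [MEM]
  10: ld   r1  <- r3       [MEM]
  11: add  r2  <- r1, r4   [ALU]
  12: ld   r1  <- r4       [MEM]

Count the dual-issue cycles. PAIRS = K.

[0] i0+i1  mulh+sll  -- 2-wide
[1] i2  mulh  -- no-port MUL/BR
[2] i3+i4  blt+ld  -- 2-wide
[3] i5+i6  sll+mul  -- 2-wide
[4] i7+i8  bne+st  -- 2-wide
[5] i9  ld  -- no-port MEM/MEM
[6] i10  ld  -- RAW r1
[7] i11+i12  add+ld  -- 2-wide

PAIRS = 5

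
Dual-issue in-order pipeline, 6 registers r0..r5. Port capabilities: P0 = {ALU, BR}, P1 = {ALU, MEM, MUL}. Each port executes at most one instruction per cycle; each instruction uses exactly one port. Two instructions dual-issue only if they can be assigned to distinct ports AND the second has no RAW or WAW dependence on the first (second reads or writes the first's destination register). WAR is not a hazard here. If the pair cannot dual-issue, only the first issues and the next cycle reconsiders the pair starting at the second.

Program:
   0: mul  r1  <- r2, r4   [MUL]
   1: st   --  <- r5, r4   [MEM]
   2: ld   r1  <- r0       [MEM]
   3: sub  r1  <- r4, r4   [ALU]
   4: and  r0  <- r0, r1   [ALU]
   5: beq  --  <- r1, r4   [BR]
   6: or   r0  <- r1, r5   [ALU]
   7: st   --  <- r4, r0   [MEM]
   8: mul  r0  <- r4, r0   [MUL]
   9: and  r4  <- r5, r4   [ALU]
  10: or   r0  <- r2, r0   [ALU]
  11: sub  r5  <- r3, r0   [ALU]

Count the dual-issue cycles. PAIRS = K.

PAIRS = 2

0. mul.MUL @i0  | no-port MUL/MEM
1. st.MEM @i1  | no-port MEM/MEM
2. ld.MEM @i2  | WAW r1
3. sub.ALU @i3  | RAW r1
4. and.ALU;beq.BR @i4+i5  | dual
5. or.ALU @i6  | RAW r0
6. st.MEM @i7  | no-port MEM/MUL
7. mul.MUL;and.ALU @i8+i9  | dual
8. or.ALU @i10  | RAW r0
9. sub.ALU @i11  | tail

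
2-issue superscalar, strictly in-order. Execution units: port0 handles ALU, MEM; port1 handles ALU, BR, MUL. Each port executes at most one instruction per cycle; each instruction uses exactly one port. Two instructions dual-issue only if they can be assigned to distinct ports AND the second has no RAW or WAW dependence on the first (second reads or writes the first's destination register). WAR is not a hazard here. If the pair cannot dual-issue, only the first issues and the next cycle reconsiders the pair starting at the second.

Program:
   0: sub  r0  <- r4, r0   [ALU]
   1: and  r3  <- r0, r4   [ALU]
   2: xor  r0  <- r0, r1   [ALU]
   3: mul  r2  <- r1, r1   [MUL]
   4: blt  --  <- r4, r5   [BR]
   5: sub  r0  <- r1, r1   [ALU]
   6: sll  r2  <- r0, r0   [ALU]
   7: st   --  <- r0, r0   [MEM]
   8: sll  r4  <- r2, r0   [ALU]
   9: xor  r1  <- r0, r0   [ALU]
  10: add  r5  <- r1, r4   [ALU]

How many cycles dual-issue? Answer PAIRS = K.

PAIRS = 4

[0] i0  sub.ALU  -- RAW r0
[1] i1&i2  and.ALU/xor.ALU  -- pair
[2] i3  mul.MUL  -- no-port MUL/BR
[3] i4&i5  blt.BR/sub.ALU  -- pair
[4] i6&i7  sll.ALU/st.MEM  -- pair
[5] i8&i9  sll.ALU/xor.ALU  -- pair
[6] i10  add.ALU  -- tail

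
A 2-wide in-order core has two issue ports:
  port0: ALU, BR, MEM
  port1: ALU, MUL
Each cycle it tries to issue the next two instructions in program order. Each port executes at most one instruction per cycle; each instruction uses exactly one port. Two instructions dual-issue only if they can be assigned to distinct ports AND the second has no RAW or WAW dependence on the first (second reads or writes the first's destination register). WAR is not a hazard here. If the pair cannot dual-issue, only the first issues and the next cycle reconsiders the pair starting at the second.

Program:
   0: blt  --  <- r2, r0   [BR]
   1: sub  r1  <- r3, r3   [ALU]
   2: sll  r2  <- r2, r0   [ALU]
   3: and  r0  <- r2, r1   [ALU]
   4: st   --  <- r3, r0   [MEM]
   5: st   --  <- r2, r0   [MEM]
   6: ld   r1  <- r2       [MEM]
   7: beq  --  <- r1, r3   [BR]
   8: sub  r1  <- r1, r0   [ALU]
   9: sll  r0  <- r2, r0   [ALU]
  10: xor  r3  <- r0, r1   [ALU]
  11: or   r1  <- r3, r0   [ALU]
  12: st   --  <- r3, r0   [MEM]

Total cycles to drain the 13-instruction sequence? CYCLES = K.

CYCLES = 10

[0] i0/i1  blt.BR+sub.ALU  -- pair
[1] i2  sll.ALU  -- RAW r2
[2] i3  and.ALU  -- RAW r0
[3] i4  st.MEM  -- no-port MEM/MEM
[4] i5  st.MEM  -- no-port MEM/MEM
[5] i6  ld.MEM  -- no-port MEM/BR
[6] i7/i8  beq.BR+sub.ALU  -- pair
[7] i9  sll.ALU  -- RAW r0
[8] i10  xor.ALU  -- RAW r3
[9] i11/i12  or.ALU+st.MEM  -- pair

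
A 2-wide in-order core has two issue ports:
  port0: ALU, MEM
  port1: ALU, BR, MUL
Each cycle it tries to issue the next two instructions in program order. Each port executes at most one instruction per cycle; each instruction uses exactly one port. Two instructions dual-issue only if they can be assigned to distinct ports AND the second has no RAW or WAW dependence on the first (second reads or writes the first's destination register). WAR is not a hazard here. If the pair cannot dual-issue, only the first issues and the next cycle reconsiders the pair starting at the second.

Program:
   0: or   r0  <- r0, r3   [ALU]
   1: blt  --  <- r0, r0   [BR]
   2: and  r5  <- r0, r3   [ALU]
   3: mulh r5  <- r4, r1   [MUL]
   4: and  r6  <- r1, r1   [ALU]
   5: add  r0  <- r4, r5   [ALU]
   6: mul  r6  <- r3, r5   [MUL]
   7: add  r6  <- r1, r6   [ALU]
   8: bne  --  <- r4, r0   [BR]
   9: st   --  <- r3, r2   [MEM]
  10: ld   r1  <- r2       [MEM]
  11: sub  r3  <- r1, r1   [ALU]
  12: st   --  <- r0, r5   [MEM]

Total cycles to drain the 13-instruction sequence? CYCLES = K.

t=0 i0:or.ALU ; RAW r0
t=1 i1+i2:blt.BR;and.ALU ; 2-wide
t=2 i3+i4:mulh.MUL;and.ALU ; 2-wide
t=3 i5+i6:add.ALU;mul.MUL ; 2-wide
t=4 i7+i8:add.ALU;bne.BR ; 2-wide
t=5 i9:st.MEM ; no-port MEM/MEM
t=6 i10:ld.MEM ; RAW r1
t=7 i11+i12:sub.ALU;st.MEM ; 2-wide

CYCLES = 8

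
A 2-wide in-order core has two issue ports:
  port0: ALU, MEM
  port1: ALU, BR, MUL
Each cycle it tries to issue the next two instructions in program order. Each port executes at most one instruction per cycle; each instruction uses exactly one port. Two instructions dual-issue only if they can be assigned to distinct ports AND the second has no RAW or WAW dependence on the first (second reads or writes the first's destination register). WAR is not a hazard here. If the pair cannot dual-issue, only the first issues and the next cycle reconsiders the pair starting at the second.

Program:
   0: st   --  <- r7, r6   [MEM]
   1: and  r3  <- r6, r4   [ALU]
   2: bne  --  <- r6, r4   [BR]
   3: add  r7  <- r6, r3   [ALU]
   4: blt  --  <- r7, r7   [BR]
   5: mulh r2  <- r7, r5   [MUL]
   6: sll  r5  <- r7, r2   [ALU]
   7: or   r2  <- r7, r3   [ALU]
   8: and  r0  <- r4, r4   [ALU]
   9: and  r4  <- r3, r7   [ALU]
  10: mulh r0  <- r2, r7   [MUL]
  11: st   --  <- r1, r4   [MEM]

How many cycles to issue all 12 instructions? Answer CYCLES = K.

CYCLES = 7

t=0 i0&i1:st+and ; pair
t=1 i2&i3:bne+add ; pair
t=2 i4:blt ; no-port BR/MUL
t=3 i5:mulh ; RAW r2
t=4 i6&i7:sll+or ; pair
t=5 i8&i9:and+and ; pair
t=6 i10&i11:mulh+st ; pair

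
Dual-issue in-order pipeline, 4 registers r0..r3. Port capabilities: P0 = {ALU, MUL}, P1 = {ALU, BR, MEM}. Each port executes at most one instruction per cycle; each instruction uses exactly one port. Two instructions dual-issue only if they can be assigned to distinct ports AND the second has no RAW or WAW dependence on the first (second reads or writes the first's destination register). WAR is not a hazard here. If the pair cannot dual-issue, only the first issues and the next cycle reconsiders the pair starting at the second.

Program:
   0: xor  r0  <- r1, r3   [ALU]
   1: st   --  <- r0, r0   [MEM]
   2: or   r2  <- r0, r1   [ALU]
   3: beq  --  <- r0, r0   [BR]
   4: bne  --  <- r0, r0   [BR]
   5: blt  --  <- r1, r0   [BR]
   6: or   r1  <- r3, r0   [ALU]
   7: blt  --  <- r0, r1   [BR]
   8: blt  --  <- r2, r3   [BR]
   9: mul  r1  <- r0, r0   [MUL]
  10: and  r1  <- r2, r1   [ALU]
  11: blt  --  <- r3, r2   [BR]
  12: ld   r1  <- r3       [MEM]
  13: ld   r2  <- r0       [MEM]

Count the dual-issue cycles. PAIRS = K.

#0 head=0: xor i0 RAW r0
#1 head=1: st;or i1,i2 dual
#2 head=3: beq i3 no-port BR/BR
#3 head=4: bne i4 no-port BR/BR
#4 head=5: blt;or i5,i6 dual
#5 head=7: blt i7 no-port BR/BR
#6 head=8: blt;mul i8,i9 dual
#7 head=10: and;blt i10,i11 dual
#8 head=12: ld i12 no-port MEM/MEM
#9 head=13: ld i13 tail

PAIRS = 4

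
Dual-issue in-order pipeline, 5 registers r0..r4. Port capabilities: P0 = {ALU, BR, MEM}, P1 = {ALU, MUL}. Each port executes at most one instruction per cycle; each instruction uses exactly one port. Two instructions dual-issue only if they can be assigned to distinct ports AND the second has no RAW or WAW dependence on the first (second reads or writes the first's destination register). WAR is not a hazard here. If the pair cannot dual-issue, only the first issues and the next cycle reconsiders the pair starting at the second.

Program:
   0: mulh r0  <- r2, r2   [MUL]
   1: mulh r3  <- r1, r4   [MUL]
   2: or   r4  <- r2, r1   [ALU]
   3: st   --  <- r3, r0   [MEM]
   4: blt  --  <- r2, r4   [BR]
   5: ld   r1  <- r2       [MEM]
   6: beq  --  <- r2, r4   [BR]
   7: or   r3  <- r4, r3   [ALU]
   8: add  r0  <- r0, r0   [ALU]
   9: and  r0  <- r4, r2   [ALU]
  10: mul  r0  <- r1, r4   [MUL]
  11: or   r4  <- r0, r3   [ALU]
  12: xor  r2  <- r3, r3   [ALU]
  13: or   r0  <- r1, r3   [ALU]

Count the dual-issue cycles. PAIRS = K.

PAIRS = 3

#0 head=0: mulh.MUL i0 no-port MUL/MUL
#1 head=1: mulh.MUL+or.ALU i1/i2 pair
#2 head=3: st.MEM i3 no-port MEM/BR
#3 head=4: blt.BR i4 no-port BR/MEM
#4 head=5: ld.MEM i5 no-port MEM/BR
#5 head=6: beq.BR+or.ALU i6/i7 pair
#6 head=8: add.ALU i8 WAW r0
#7 head=9: and.ALU i9 WAW r0
#8 head=10: mul.MUL i10 RAW r0
#9 head=11: or.ALU+xor.ALU i11/i12 pair
#10 head=13: or.ALU i13 tail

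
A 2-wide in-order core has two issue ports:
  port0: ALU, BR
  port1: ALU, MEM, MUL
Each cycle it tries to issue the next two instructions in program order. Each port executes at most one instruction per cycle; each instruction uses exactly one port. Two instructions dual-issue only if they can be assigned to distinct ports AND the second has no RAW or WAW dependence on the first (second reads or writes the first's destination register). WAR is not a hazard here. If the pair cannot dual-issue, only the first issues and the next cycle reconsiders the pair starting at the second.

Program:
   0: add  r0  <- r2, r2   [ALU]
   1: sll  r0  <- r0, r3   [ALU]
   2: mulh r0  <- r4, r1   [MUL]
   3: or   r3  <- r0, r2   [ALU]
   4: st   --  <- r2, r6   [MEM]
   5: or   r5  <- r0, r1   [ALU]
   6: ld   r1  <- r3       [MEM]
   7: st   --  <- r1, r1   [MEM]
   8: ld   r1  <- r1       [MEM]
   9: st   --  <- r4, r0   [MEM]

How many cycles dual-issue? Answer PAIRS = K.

PAIRS = 2

  cy0 -> i0 (add) RAW+WAW r0
  cy1 -> i1 (sll) WAW r0
  cy2 -> i2 (mulh) RAW r0
  cy3 -> i3+i4 (or st) pair
  cy4 -> i5+i6 (or ld) pair
  cy5 -> i7 (st) no-port MEM/MEM
  cy6 -> i8 (ld) no-port MEM/MEM
  cy7 -> i9 (st) tail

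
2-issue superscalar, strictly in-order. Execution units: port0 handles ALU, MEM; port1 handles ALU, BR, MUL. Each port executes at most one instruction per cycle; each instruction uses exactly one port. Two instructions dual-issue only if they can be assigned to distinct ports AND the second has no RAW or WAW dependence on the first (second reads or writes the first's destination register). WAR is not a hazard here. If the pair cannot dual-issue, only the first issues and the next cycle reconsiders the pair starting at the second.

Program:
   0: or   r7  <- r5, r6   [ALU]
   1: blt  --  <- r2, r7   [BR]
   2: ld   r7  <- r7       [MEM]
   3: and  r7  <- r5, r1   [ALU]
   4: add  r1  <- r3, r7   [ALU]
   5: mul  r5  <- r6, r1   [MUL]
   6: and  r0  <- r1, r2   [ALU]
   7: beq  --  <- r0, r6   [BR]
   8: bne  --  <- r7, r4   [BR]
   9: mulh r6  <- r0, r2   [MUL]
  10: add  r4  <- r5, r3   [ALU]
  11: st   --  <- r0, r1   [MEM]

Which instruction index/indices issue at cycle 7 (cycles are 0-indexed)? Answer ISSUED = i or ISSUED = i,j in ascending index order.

[0] i0  or  -- RAW r7
[1] i1+i2  blt+ld  -- pair
[2] i3  and  -- RAW r7
[3] i4  add  -- RAW r1
[4] i5+i6  mul+and  -- pair
[5] i7  beq  -- no-port BR/BR
[6] i8  bne  -- no-port BR/MUL
[7] i9+i10  mulh+add  -- pair
[8] i11  st  -- tail

ISSUED = 9,10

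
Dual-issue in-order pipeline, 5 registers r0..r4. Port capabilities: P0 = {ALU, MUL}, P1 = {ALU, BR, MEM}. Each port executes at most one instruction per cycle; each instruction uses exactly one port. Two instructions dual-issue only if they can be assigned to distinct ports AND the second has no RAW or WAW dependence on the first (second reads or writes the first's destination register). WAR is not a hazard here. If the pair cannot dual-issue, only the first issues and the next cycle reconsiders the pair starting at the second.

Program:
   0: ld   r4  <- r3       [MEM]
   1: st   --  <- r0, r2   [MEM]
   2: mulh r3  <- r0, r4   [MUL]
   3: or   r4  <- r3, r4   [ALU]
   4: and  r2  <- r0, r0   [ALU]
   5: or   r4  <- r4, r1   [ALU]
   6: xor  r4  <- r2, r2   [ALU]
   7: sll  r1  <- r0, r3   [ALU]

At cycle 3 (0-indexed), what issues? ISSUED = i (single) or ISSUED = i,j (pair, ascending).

t=0 i0:ld ; no-port MEM/MEM
t=1 i1+i2:st+mulh ; dual
t=2 i3+i4:or+and ; dual
t=3 i5:or ; WAW r4
t=4 i6+i7:xor+sll ; dual

ISSUED = 5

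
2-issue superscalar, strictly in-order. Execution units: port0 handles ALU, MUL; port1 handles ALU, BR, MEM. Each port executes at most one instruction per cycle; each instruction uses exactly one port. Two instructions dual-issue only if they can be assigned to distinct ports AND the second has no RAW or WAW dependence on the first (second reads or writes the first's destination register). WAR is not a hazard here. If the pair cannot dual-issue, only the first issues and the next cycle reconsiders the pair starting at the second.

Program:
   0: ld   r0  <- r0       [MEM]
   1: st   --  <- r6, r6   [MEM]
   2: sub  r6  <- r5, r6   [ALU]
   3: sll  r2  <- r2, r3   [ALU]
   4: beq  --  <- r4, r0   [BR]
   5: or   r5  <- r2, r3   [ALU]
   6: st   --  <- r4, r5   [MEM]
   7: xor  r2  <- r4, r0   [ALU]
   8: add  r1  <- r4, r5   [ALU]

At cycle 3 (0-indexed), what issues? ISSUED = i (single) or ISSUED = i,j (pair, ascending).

t=0 i0:ld ; no-port MEM/MEM
t=1 i1/i2:st;sub ; dual
t=2 i3/i4:sll;beq ; dual
t=3 i5:or ; RAW r5
t=4 i6/i7:st;xor ; dual
t=5 i8:add ; tail

ISSUED = 5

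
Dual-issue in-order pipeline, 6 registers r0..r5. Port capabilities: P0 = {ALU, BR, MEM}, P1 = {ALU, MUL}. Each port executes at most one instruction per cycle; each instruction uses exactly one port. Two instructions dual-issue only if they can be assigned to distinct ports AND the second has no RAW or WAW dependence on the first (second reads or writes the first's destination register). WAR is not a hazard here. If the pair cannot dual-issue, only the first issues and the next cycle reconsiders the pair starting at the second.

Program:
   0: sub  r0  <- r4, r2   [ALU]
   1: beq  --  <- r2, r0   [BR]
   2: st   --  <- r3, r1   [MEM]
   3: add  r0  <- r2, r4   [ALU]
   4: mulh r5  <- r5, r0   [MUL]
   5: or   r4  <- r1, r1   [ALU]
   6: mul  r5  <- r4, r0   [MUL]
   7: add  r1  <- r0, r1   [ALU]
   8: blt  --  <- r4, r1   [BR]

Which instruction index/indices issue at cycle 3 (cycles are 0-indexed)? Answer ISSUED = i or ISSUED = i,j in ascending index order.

ISSUED = 4,5

t=0 i0:sub ; RAW r0
t=1 i1:beq ; no-port BR/MEM
t=2 i2+i3:st/add ; dual
t=3 i4+i5:mulh/or ; dual
t=4 i6+i7:mul/add ; dual
t=5 i8:blt ; tail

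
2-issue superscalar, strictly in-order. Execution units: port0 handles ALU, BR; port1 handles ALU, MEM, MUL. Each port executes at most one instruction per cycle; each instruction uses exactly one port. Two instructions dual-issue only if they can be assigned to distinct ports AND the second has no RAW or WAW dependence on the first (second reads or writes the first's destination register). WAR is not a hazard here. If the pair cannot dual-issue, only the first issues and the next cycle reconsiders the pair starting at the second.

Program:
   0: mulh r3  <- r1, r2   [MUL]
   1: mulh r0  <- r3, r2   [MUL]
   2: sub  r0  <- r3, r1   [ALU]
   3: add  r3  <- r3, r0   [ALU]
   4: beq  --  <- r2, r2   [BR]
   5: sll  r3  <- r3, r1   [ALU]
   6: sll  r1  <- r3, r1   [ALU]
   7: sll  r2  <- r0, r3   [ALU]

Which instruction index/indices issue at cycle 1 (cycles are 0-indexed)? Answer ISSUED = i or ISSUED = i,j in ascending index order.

  cy0 -> i0 (mulh) no-port MUL/MUL
  cy1 -> i1 (mulh) WAW r0
  cy2 -> i2 (sub) RAW r0
  cy3 -> i3,i4 (add;beq) 2-wide
  cy4 -> i5 (sll) RAW r3
  cy5 -> i6,i7 (sll;sll) 2-wide

ISSUED = 1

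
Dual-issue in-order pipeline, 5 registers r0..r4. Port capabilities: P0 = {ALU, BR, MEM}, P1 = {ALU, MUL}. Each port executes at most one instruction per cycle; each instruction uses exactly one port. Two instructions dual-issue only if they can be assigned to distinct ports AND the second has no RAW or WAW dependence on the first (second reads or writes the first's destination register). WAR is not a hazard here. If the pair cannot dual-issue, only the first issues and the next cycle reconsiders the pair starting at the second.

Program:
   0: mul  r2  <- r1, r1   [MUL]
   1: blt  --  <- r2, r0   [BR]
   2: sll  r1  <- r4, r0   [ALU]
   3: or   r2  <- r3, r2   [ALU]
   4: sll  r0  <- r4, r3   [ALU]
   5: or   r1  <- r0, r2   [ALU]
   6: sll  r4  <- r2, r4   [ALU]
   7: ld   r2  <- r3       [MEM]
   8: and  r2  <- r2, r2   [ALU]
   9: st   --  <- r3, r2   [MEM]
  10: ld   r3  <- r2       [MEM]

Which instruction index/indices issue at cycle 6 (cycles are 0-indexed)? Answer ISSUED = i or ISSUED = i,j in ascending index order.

c0: i0 mul  RAW r2
c1: i1,i2 blt+sll  pair
c2: i3,i4 or+sll  pair
c3: i5,i6 or+sll  pair
c4: i7 ld  RAW+WAW r2
c5: i8 and  RAW r2
c6: i9 st  no-port MEM/MEM
c7: i10 ld  tail

ISSUED = 9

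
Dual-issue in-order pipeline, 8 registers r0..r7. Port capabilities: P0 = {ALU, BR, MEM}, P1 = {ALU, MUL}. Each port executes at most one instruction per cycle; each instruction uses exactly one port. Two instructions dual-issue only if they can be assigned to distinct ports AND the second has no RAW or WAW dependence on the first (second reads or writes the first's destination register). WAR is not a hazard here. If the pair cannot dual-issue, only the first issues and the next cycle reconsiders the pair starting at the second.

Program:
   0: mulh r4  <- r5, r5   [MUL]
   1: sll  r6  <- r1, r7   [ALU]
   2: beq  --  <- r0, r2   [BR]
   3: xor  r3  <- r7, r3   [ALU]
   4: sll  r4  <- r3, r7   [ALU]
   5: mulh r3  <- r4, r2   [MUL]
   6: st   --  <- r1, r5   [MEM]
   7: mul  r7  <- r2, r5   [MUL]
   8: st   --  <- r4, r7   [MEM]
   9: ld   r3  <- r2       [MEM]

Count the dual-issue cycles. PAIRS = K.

PAIRS = 3

0. mulh+sll @i0&i1  | dual
1. beq+xor @i2&i3  | dual
2. sll @i4  | RAW r4
3. mulh+st @i5&i6  | dual
4. mul @i7  | RAW r7
5. st @i8  | no-port MEM/MEM
6. ld @i9  | tail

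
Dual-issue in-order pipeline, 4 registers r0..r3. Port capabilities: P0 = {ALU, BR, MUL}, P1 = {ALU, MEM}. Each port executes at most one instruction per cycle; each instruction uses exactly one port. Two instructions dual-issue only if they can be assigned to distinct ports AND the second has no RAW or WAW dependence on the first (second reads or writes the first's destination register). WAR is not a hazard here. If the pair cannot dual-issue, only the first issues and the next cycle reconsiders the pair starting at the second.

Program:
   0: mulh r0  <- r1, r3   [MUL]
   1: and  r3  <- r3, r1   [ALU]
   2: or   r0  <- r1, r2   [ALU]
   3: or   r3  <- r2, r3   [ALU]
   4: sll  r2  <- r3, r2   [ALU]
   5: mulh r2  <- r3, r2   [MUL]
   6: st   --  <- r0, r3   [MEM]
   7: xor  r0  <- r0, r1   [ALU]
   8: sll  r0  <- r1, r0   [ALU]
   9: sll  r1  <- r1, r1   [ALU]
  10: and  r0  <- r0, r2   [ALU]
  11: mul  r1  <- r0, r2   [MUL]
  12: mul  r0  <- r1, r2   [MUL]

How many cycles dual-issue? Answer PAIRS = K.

  cy0 -> i0&i1 (mulh/and) dual
  cy1 -> i2&i3 (or/or) dual
  cy2 -> i4 (sll) RAW+WAW r2
  cy3 -> i5&i6 (mulh/st) dual
  cy4 -> i7 (xor) RAW+WAW r0
  cy5 -> i8&i9 (sll/sll) dual
  cy6 -> i10 (and) RAW r0
  cy7 -> i11 (mul) no-port MUL/MUL
  cy8 -> i12 (mul) tail

PAIRS = 4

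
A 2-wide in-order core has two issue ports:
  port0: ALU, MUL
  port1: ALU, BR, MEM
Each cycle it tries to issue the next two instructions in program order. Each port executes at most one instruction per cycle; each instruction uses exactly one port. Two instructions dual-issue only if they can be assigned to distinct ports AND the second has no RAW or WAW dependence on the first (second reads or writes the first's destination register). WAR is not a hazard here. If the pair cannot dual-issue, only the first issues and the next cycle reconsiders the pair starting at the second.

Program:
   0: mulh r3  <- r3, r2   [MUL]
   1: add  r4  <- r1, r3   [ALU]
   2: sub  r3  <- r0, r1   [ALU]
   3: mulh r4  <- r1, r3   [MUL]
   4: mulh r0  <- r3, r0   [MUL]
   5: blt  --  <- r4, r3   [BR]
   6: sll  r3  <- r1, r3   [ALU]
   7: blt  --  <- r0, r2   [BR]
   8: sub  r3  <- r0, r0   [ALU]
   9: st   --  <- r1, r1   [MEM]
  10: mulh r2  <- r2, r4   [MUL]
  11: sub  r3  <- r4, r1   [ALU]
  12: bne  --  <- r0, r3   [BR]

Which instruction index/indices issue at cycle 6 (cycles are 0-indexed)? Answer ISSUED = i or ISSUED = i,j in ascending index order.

t=0 i0:mulh ; RAW r3
t=1 i1&i2:add/sub ; dual
t=2 i3:mulh ; no-port MUL/MUL
t=3 i4&i5:mulh/blt ; dual
t=4 i6&i7:sll/blt ; dual
t=5 i8&i9:sub/st ; dual
t=6 i10&i11:mulh/sub ; dual
t=7 i12:bne ; tail

ISSUED = 10,11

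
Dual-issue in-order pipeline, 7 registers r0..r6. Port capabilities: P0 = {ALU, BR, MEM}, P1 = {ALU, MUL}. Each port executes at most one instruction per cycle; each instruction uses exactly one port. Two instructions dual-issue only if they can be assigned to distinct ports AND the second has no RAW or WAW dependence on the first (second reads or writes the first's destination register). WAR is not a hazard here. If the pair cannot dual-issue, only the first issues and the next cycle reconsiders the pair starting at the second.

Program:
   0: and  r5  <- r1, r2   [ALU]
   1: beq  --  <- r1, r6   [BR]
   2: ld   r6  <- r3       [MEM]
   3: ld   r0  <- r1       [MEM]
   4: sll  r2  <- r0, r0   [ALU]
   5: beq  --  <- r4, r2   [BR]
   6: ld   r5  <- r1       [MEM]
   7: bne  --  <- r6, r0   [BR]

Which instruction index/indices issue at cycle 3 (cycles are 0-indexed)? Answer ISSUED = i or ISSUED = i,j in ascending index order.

ISSUED = 4

c0: i0/i1 and+beq  dual
c1: i2 ld  no-port MEM/MEM
c2: i3 ld  RAW r0
c3: i4 sll  RAW r2
c4: i5 beq  no-port BR/MEM
c5: i6 ld  no-port MEM/BR
c6: i7 bne  tail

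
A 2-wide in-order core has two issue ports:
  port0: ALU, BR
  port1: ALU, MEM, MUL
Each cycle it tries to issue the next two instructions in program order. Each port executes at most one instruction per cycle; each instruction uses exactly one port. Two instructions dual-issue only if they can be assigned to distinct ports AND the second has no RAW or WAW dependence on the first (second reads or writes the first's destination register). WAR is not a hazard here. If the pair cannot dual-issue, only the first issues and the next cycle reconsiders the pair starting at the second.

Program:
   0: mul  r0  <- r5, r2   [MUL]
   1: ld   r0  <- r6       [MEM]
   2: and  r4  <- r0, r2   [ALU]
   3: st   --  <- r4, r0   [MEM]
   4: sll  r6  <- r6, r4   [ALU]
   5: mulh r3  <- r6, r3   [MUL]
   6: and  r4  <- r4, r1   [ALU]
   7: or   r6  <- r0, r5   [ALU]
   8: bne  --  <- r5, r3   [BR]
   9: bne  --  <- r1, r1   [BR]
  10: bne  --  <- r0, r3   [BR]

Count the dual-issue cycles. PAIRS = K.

t=0 i0:mul.MUL ; no-port MUL/MEM
t=1 i1:ld.MEM ; RAW r0
t=2 i2:and.ALU ; RAW r4
t=3 i3&i4:st.MEM sll.ALU ; dual
t=4 i5&i6:mulh.MUL and.ALU ; dual
t=5 i7&i8:or.ALU bne.BR ; dual
t=6 i9:bne.BR ; no-port BR/BR
t=7 i10:bne.BR ; tail

PAIRS = 3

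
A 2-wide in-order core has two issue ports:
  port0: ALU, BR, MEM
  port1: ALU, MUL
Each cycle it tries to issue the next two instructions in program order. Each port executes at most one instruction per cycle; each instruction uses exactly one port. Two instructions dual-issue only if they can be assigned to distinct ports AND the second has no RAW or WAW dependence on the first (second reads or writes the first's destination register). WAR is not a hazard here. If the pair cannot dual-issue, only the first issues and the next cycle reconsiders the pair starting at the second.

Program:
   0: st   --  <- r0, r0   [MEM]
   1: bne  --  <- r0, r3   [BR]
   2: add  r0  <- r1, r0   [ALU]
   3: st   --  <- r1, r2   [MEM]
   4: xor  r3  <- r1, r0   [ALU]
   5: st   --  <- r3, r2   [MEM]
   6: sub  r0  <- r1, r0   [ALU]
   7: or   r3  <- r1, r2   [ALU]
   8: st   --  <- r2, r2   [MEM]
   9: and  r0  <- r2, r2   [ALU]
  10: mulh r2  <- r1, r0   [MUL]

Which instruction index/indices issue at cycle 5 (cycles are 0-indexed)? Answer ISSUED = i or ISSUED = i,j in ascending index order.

  cy0 -> i0 (st) no-port MEM/BR
  cy1 -> i1,i2 (bne add) dual
  cy2 -> i3,i4 (st xor) dual
  cy3 -> i5,i6 (st sub) dual
  cy4 -> i7,i8 (or st) dual
  cy5 -> i9 (and) RAW r0
  cy6 -> i10 (mulh) tail

ISSUED = 9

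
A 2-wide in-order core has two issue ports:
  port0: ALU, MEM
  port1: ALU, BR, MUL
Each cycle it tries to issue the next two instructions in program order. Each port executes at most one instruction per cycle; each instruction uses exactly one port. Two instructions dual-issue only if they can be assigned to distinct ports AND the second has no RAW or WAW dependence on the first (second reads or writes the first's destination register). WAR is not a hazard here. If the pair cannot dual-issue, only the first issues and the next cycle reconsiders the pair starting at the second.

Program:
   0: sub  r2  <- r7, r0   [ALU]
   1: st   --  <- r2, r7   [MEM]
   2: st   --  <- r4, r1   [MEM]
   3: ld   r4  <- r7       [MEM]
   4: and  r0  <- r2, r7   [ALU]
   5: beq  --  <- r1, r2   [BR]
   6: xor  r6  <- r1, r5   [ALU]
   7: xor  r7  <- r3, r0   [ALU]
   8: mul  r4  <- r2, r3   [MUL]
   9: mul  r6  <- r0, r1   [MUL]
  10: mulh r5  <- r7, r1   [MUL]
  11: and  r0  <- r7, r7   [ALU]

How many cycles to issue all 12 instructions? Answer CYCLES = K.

CYCLES = 8

[0] i0  sub.ALU  -- RAW r2
[1] i1  st.MEM  -- no-port MEM/MEM
[2] i2  st.MEM  -- no-port MEM/MEM
[3] i3,i4  ld.MEM/and.ALU  -- 2-wide
[4] i5,i6  beq.BR/xor.ALU  -- 2-wide
[5] i7,i8  xor.ALU/mul.MUL  -- 2-wide
[6] i9  mul.MUL  -- no-port MUL/MUL
[7] i10,i11  mulh.MUL/and.ALU  -- 2-wide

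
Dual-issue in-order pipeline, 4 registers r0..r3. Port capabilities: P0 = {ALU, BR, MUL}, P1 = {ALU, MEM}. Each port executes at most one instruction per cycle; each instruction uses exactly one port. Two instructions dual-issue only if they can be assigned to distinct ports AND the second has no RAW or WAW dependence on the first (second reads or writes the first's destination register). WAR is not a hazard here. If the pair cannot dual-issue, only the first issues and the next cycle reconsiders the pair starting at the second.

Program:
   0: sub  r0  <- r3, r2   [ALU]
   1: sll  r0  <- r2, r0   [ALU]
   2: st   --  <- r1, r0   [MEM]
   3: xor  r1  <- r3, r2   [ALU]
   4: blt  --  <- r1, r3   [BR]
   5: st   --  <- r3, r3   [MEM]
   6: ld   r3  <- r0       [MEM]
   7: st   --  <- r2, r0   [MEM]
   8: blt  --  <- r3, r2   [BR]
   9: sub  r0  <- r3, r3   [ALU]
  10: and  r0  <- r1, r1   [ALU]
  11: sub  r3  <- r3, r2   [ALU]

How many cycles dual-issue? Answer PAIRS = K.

  cy0 -> i0 (sub.ALU) RAW+WAW r0
  cy1 -> i1 (sll.ALU) RAW r0
  cy2 -> i2,i3 (st.MEM;xor.ALU) dual
  cy3 -> i4,i5 (blt.BR;st.MEM) dual
  cy4 -> i6 (ld.MEM) no-port MEM/MEM
  cy5 -> i7,i8 (st.MEM;blt.BR) dual
  cy6 -> i9 (sub.ALU) WAW r0
  cy7 -> i10,i11 (and.ALU;sub.ALU) dual

PAIRS = 4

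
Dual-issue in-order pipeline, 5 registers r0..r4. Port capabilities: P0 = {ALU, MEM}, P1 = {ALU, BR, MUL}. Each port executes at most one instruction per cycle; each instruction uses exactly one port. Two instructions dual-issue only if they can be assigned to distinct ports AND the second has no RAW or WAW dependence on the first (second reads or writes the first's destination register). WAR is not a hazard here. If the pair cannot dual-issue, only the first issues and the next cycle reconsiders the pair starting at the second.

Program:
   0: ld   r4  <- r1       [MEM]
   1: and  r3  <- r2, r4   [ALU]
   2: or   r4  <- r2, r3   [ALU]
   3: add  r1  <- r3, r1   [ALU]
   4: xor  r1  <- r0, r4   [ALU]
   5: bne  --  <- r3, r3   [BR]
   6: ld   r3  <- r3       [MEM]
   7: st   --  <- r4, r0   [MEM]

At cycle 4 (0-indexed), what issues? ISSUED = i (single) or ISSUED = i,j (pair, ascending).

ISSUED = 6

#0 head=0: ld.MEM i0 RAW r4
#1 head=1: and.ALU i1 RAW r3
#2 head=2: or.ALU add.ALU i2+i3 2-wide
#3 head=4: xor.ALU bne.BR i4+i5 2-wide
#4 head=6: ld.MEM i6 no-port MEM/MEM
#5 head=7: st.MEM i7 tail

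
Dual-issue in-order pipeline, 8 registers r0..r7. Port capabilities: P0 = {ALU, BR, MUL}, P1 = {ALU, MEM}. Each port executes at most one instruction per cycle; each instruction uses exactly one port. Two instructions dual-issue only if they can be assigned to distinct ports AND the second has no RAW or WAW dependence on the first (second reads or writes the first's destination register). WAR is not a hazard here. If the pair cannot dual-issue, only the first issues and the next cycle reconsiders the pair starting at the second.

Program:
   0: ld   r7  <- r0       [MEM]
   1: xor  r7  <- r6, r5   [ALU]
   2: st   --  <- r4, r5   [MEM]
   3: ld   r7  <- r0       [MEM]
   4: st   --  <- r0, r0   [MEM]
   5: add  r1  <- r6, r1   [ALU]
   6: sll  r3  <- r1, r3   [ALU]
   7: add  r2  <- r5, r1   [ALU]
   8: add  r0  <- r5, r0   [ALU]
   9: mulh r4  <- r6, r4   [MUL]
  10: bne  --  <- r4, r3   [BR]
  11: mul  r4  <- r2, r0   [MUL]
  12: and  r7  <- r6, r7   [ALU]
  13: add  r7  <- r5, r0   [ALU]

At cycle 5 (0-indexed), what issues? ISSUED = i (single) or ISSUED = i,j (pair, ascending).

ISSUED = 8,9

0. ld.MEM @i0  | WAW r7
1. xor.ALU;st.MEM @i1,i2  | dual
2. ld.MEM @i3  | no-port MEM/MEM
3. st.MEM;add.ALU @i4,i5  | dual
4. sll.ALU;add.ALU @i6,i7  | dual
5. add.ALU;mulh.MUL @i8,i9  | dual
6. bne.BR @i10  | no-port BR/MUL
7. mul.MUL;and.ALU @i11,i12  | dual
8. add.ALU @i13  | tail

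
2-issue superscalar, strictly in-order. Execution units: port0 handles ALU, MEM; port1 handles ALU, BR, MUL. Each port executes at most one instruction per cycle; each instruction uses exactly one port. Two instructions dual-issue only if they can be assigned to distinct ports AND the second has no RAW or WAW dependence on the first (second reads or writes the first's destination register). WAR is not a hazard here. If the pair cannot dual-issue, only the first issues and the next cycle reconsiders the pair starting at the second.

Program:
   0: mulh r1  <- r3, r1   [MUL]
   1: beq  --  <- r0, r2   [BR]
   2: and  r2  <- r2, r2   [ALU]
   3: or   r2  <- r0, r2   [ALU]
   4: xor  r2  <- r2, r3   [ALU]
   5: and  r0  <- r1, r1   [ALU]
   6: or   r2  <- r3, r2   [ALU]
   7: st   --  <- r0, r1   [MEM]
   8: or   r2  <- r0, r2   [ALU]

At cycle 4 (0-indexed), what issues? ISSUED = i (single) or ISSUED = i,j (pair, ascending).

[0] i0  mulh  -- no-port MUL/BR
[1] i1/i2  beq and  -- dual
[2] i3  or  -- RAW+WAW r2
[3] i4/i5  xor and  -- dual
[4] i6/i7  or st  -- dual
[5] i8  or  -- tail

ISSUED = 6,7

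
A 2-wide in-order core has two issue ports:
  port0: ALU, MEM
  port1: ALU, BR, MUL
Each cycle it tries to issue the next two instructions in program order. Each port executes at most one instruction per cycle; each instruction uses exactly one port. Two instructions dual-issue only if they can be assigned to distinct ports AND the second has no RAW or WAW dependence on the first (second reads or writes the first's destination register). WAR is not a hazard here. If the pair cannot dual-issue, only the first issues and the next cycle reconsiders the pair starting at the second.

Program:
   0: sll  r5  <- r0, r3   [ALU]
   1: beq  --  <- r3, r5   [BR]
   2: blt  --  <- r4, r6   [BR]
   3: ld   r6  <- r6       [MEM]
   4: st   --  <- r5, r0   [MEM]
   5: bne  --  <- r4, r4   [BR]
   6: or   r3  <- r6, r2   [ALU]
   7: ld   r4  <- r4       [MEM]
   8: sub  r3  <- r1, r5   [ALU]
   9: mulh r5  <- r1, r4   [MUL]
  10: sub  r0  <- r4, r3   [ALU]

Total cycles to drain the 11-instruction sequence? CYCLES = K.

CYCLES = 7

#0 head=0: sll.ALU i0 RAW r5
#1 head=1: beq.BR i1 no-port BR/BR
#2 head=2: blt.BR+ld.MEM i2,i3 dual
#3 head=4: st.MEM+bne.BR i4,i5 dual
#4 head=6: or.ALU+ld.MEM i6,i7 dual
#5 head=8: sub.ALU+mulh.MUL i8,i9 dual
#6 head=10: sub.ALU i10 tail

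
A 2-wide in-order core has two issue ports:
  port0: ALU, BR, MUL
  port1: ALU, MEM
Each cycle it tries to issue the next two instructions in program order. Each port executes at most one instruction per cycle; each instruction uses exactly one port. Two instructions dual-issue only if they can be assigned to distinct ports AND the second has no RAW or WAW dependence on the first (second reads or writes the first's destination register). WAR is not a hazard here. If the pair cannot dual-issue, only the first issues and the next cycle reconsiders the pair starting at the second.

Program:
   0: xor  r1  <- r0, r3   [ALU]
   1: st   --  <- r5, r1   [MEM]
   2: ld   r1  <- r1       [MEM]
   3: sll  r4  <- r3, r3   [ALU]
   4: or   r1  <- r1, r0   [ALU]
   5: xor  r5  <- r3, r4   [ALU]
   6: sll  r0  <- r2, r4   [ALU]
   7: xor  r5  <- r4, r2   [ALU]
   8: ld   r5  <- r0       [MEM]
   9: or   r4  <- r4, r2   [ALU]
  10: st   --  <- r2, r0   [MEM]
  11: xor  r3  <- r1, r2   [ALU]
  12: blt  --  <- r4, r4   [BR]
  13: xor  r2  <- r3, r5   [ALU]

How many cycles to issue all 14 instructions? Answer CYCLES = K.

CYCLES = 8

0. xor.ALU @i0  | RAW r1
1. st.MEM @i1  | no-port MEM/MEM
2. ld.MEM sll.ALU @i2+i3  | pair
3. or.ALU xor.ALU @i4+i5  | pair
4. sll.ALU xor.ALU @i6+i7  | pair
5. ld.MEM or.ALU @i8+i9  | pair
6. st.MEM xor.ALU @i10+i11  | pair
7. blt.BR xor.ALU @i12+i13  | pair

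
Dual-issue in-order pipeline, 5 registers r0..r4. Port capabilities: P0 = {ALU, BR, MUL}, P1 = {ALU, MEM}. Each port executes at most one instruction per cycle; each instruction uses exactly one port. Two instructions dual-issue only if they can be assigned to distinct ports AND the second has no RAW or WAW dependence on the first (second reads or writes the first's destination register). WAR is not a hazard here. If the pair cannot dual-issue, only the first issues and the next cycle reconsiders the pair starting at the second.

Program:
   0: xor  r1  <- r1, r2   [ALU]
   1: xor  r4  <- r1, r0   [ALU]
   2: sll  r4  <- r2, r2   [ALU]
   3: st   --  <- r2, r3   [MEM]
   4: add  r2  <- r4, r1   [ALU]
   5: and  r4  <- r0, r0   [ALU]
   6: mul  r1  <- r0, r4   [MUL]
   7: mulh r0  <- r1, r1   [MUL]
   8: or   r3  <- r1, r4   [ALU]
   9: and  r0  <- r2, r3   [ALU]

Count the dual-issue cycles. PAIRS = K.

t=0 i0:xor ; RAW r1
t=1 i1:xor ; WAW r4
t=2 i2&i3:sll st ; dual
t=3 i4&i5:add and ; dual
t=4 i6:mul ; no-port MUL/MUL
t=5 i7&i8:mulh or ; dual
t=6 i9:and ; tail

PAIRS = 3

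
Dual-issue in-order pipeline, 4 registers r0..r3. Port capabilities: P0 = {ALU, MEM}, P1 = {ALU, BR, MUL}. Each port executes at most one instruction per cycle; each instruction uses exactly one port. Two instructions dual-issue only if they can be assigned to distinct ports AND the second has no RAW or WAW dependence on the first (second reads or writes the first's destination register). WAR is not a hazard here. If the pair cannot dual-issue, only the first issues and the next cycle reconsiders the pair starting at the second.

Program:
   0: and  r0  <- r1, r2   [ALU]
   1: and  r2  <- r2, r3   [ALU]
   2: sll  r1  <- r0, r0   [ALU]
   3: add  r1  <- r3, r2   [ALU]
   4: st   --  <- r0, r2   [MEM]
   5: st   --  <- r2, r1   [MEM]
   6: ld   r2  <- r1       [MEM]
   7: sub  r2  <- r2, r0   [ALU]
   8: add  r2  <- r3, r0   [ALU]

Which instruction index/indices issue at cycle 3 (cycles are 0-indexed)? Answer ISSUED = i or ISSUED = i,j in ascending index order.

ISSUED = 5

t=0 i0,i1:and and ; pair
t=1 i2:sll ; WAW r1
t=2 i3,i4:add st ; pair
t=3 i5:st ; no-port MEM/MEM
t=4 i6:ld ; RAW+WAW r2
t=5 i7:sub ; WAW r2
t=6 i8:add ; tail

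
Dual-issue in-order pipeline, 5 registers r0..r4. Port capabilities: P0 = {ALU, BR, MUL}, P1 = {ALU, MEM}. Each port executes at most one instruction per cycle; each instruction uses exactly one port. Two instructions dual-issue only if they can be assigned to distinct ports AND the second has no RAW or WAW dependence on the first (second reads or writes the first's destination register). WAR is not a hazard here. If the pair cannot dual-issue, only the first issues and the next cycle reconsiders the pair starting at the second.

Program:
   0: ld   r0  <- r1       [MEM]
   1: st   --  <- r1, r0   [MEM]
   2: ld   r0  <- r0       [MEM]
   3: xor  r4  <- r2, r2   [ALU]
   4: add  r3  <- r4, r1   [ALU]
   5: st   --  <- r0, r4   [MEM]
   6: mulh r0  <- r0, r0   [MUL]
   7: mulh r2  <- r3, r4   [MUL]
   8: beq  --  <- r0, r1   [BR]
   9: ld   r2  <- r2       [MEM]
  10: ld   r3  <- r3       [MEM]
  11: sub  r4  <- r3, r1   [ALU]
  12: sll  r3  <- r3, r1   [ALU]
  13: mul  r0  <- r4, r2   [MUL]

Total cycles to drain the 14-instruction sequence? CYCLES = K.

#0 head=0: ld.MEM i0 no-port MEM/MEM
#1 head=1: st.MEM i1 no-port MEM/MEM
#2 head=2: ld.MEM/xor.ALU i2+i3 2-wide
#3 head=4: add.ALU/st.MEM i4+i5 2-wide
#4 head=6: mulh.MUL i6 no-port MUL/MUL
#5 head=7: mulh.MUL i7 no-port MUL/BR
#6 head=8: beq.BR/ld.MEM i8+i9 2-wide
#7 head=10: ld.MEM i10 RAW r3
#8 head=11: sub.ALU/sll.ALU i11+i12 2-wide
#9 head=13: mul.MUL i13 tail

CYCLES = 10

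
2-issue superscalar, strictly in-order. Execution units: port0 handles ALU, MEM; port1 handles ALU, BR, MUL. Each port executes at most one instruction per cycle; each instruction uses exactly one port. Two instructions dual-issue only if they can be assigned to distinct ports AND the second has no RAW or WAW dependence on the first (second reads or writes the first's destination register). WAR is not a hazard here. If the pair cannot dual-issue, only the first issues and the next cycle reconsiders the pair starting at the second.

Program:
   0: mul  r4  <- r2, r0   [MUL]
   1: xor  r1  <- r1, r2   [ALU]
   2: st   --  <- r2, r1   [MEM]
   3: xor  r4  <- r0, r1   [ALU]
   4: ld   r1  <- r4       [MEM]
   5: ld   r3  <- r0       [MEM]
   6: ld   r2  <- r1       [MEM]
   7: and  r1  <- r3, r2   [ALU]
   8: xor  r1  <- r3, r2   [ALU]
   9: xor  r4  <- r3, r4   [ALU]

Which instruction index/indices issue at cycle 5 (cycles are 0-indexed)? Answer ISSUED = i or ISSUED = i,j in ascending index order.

ISSUED = 7

c0: i0,i1 mul+xor  dual
c1: i2,i3 st+xor  dual
c2: i4 ld  no-port MEM/MEM
c3: i5 ld  no-port MEM/MEM
c4: i6 ld  RAW r2
c5: i7 and  WAW r1
c6: i8,i9 xor+xor  dual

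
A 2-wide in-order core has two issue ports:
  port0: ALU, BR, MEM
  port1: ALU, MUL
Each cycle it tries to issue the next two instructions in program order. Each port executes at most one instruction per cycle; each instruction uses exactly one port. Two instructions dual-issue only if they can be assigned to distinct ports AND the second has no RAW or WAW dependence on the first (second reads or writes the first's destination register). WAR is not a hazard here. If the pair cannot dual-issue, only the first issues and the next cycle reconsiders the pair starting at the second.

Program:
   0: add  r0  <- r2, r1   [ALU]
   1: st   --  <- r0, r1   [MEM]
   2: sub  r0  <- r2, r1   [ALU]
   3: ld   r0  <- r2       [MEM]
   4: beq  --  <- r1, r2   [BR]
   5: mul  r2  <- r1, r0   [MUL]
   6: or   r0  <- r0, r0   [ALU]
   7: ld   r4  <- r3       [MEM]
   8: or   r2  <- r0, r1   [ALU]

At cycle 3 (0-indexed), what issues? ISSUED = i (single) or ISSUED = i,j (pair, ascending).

#0 head=0: add.ALU i0 RAW r0
#1 head=1: st.MEM;sub.ALU i1&i2 dual
#2 head=3: ld.MEM i3 no-port MEM/BR
#3 head=4: beq.BR;mul.MUL i4&i5 dual
#4 head=6: or.ALU;ld.MEM i6&i7 dual
#5 head=8: or.ALU i8 tail

ISSUED = 4,5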